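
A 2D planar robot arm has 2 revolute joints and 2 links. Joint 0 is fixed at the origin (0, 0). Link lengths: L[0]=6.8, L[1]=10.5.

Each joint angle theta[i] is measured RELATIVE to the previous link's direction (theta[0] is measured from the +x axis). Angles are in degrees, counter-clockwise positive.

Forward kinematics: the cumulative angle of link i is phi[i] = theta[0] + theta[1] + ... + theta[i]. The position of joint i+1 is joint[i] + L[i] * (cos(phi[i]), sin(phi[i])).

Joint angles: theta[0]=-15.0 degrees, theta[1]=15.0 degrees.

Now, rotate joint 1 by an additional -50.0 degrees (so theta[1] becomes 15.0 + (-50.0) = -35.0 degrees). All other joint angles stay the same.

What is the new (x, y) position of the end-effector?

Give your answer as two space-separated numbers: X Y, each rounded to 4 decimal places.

Answer: 13.3176 -9.8034

Derivation:
joint[0] = (0.0000, 0.0000)  (base)
link 0: phi[0] = -15 = -15 deg
  cos(-15 deg) = 0.9659, sin(-15 deg) = -0.2588
  joint[1] = (0.0000, 0.0000) + 6.8 * (0.9659, -0.2588) = (0.0000 + 6.5683, 0.0000 + -1.7600) = (6.5683, -1.7600)
link 1: phi[1] = -15 + -35 = -50 deg
  cos(-50 deg) = 0.6428, sin(-50 deg) = -0.7660
  joint[2] = (6.5683, -1.7600) + 10.5 * (0.6428, -0.7660) = (6.5683 + 6.7493, -1.7600 + -8.0435) = (13.3176, -9.8034)
End effector: (13.3176, -9.8034)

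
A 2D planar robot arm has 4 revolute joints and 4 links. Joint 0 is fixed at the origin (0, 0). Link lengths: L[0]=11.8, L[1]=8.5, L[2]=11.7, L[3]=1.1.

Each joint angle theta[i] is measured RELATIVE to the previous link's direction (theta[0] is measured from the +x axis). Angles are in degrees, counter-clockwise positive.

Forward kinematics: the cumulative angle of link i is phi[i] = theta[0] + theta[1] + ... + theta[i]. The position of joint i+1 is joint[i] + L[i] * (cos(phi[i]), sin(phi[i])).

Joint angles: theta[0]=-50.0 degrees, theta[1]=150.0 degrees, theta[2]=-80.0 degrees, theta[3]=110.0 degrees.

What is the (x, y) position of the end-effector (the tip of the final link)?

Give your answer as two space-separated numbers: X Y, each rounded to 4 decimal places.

Answer: 16.3962 4.1758

Derivation:
joint[0] = (0.0000, 0.0000)  (base)
link 0: phi[0] = -50 = -50 deg
  cos(-50 deg) = 0.6428, sin(-50 deg) = -0.7660
  joint[1] = (0.0000, 0.0000) + 11.8 * (0.6428, -0.7660) = (0.0000 + 7.5849, 0.0000 + -9.0393) = (7.5849, -9.0393)
link 1: phi[1] = -50 + 150 = 100 deg
  cos(100 deg) = -0.1736, sin(100 deg) = 0.9848
  joint[2] = (7.5849, -9.0393) + 8.5 * (-0.1736, 0.9848) = (7.5849 + -1.4760, -9.0393 + 8.3709) = (6.1089, -0.6685)
link 2: phi[2] = -50 + 150 + -80 = 20 deg
  cos(20 deg) = 0.9397, sin(20 deg) = 0.3420
  joint[3] = (6.1089, -0.6685) + 11.7 * (0.9397, 0.3420) = (6.1089 + 10.9944, -0.6685 + 4.0016) = (17.1033, 3.3332)
link 3: phi[3] = -50 + 150 + -80 + 110 = 130 deg
  cos(130 deg) = -0.6428, sin(130 deg) = 0.7660
  joint[4] = (17.1033, 3.3332) + 1.1 * (-0.6428, 0.7660) = (17.1033 + -0.7071, 3.3332 + 0.8426) = (16.3962, 4.1758)
End effector: (16.3962, 4.1758)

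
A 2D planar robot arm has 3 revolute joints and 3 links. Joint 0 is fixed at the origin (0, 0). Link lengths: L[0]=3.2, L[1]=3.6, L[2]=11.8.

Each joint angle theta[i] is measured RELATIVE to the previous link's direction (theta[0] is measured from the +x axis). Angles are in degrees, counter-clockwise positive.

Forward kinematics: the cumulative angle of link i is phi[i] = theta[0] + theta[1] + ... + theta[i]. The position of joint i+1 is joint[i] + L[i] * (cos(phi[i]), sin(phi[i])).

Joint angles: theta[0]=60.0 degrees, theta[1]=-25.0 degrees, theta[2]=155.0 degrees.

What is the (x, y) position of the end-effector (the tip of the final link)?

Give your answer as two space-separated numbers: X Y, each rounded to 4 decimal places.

joint[0] = (0.0000, 0.0000)  (base)
link 0: phi[0] = 60 = 60 deg
  cos(60 deg) = 0.5000, sin(60 deg) = 0.8660
  joint[1] = (0.0000, 0.0000) + 3.2 * (0.5000, 0.8660) = (0.0000 + 1.6000, 0.0000 + 2.7713) = (1.6000, 2.7713)
link 1: phi[1] = 60 + -25 = 35 deg
  cos(35 deg) = 0.8192, sin(35 deg) = 0.5736
  joint[2] = (1.6000, 2.7713) + 3.6 * (0.8192, 0.5736) = (1.6000 + 2.9489, 2.7713 + 2.0649) = (4.5489, 4.8362)
link 2: phi[2] = 60 + -25 + 155 = 190 deg
  cos(190 deg) = -0.9848, sin(190 deg) = -0.1736
  joint[3] = (4.5489, 4.8362) + 11.8 * (-0.9848, -0.1736) = (4.5489 + -11.6207, 4.8362 + -2.0490) = (-7.0718, 2.7871)
End effector: (-7.0718, 2.7871)

Answer: -7.0718 2.7871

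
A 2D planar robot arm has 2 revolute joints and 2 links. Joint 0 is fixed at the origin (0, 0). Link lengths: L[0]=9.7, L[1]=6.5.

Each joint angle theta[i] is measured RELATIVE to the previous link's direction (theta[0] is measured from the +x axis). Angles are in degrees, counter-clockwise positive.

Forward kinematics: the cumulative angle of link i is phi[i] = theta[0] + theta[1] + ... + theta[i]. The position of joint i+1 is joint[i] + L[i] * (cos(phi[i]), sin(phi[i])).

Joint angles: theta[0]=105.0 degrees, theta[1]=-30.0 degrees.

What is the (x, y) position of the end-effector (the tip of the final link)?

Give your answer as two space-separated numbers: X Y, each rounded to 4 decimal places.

Answer: -0.8282 15.6480

Derivation:
joint[0] = (0.0000, 0.0000)  (base)
link 0: phi[0] = 105 = 105 deg
  cos(105 deg) = -0.2588, sin(105 deg) = 0.9659
  joint[1] = (0.0000, 0.0000) + 9.7 * (-0.2588, 0.9659) = (0.0000 + -2.5105, 0.0000 + 9.3695) = (-2.5105, 9.3695)
link 1: phi[1] = 105 + -30 = 75 deg
  cos(75 deg) = 0.2588, sin(75 deg) = 0.9659
  joint[2] = (-2.5105, 9.3695) + 6.5 * (0.2588, 0.9659) = (-2.5105 + 1.6823, 9.3695 + 6.2785) = (-0.8282, 15.6480)
End effector: (-0.8282, 15.6480)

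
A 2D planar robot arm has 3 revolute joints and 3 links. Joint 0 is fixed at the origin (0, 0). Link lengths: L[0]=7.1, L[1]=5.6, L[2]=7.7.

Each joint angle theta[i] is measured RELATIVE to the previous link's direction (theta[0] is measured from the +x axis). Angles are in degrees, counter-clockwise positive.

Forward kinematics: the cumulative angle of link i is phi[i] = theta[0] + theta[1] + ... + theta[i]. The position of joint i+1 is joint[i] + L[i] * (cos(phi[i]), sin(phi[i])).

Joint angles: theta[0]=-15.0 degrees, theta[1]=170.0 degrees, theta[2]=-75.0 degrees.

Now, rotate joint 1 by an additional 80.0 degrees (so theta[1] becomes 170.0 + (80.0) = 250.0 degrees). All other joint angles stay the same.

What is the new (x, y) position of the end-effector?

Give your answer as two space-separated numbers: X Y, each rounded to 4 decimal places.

Answer: -3.5896 -3.7913

Derivation:
joint[0] = (0.0000, 0.0000)  (base)
link 0: phi[0] = -15 = -15 deg
  cos(-15 deg) = 0.9659, sin(-15 deg) = -0.2588
  joint[1] = (0.0000, 0.0000) + 7.1 * (0.9659, -0.2588) = (0.0000 + 6.8581, 0.0000 + -1.8376) = (6.8581, -1.8376)
link 1: phi[1] = -15 + 250 = 235 deg
  cos(235 deg) = -0.5736, sin(235 deg) = -0.8192
  joint[2] = (6.8581, -1.8376) + 5.6 * (-0.5736, -0.8192) = (6.8581 + -3.2120, -1.8376 + -4.5873) = (3.6460, -6.4249)
link 2: phi[2] = -15 + 250 + -75 = 160 deg
  cos(160 deg) = -0.9397, sin(160 deg) = 0.3420
  joint[3] = (3.6460, -6.4249) + 7.7 * (-0.9397, 0.3420) = (3.6460 + -7.2356, -6.4249 + 2.6336) = (-3.5896, -3.7913)
End effector: (-3.5896, -3.7913)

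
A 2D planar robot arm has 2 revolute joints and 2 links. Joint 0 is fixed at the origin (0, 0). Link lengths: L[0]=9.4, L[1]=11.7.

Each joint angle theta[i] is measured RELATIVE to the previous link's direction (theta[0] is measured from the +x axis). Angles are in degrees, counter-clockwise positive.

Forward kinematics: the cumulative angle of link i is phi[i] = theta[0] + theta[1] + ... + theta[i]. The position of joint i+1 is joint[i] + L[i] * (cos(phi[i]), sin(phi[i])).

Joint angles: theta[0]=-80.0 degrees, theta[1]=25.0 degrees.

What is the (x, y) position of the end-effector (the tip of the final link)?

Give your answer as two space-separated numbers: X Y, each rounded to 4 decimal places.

joint[0] = (0.0000, 0.0000)  (base)
link 0: phi[0] = -80 = -80 deg
  cos(-80 deg) = 0.1736, sin(-80 deg) = -0.9848
  joint[1] = (0.0000, 0.0000) + 9.4 * (0.1736, -0.9848) = (0.0000 + 1.6323, 0.0000 + -9.2572) = (1.6323, -9.2572)
link 1: phi[1] = -80 + 25 = -55 deg
  cos(-55 deg) = 0.5736, sin(-55 deg) = -0.8192
  joint[2] = (1.6323, -9.2572) + 11.7 * (0.5736, -0.8192) = (1.6323 + 6.7108, -9.2572 + -9.5841) = (8.3431, -18.8413)
End effector: (8.3431, -18.8413)

Answer: 8.3431 -18.8413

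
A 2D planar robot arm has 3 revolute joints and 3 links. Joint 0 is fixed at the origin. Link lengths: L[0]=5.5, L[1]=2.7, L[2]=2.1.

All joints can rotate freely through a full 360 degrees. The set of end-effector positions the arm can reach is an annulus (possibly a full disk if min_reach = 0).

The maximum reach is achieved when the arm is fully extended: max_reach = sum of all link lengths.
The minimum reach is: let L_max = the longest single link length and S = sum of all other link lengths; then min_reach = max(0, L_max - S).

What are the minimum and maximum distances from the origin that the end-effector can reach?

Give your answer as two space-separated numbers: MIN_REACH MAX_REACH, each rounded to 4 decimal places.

Link lengths: [5.5, 2.7, 2.1]
max_reach = 5.5 + 2.7 + 2.1 = 10.3
L_max = max([5.5, 2.7, 2.1]) = 5.5
S (sum of others) = 10.3 - 5.5 = 4.8
min_reach = max(0, 5.5 - 4.8) = max(0, 0.7) = 0.7

Answer: 0.7000 10.3000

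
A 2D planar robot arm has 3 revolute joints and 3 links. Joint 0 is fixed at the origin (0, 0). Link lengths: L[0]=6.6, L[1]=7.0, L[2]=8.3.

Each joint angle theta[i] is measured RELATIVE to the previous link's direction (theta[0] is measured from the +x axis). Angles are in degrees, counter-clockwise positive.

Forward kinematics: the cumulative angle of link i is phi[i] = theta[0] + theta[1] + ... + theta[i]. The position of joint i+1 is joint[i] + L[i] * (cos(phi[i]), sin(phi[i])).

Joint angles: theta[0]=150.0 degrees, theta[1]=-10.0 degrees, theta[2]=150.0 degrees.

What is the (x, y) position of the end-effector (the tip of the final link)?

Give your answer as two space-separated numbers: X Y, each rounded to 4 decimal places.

joint[0] = (0.0000, 0.0000)  (base)
link 0: phi[0] = 150 = 150 deg
  cos(150 deg) = -0.8660, sin(150 deg) = 0.5000
  joint[1] = (0.0000, 0.0000) + 6.6 * (-0.8660, 0.5000) = (0.0000 + -5.7158, 0.0000 + 3.3000) = (-5.7158, 3.3000)
link 1: phi[1] = 150 + -10 = 140 deg
  cos(140 deg) = -0.7660, sin(140 deg) = 0.6428
  joint[2] = (-5.7158, 3.3000) + 7 * (-0.7660, 0.6428) = (-5.7158 + -5.3623, 3.3000 + 4.4995) = (-11.0781, 7.7995)
link 2: phi[2] = 150 + -10 + 150 = 290 deg
  cos(290 deg) = 0.3420, sin(290 deg) = -0.9397
  joint[3] = (-11.0781, 7.7995) + 8.3 * (0.3420, -0.9397) = (-11.0781 + 2.8388, 7.7995 + -7.7994) = (-8.2393, 0.0001)
End effector: (-8.2393, 0.0001)

Answer: -8.2393 0.0001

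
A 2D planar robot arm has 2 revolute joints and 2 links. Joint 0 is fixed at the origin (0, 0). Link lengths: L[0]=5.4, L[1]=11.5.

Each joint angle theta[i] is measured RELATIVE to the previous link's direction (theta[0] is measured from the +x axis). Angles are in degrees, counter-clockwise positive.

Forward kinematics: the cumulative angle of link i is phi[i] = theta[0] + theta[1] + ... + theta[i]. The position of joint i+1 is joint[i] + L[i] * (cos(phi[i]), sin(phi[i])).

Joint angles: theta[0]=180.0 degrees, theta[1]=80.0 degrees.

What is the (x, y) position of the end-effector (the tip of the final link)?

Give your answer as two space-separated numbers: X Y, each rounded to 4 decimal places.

Answer: -7.3970 -11.3253

Derivation:
joint[0] = (0.0000, 0.0000)  (base)
link 0: phi[0] = 180 = 180 deg
  cos(180 deg) = -1.0000, sin(180 deg) = 0.0000
  joint[1] = (0.0000, 0.0000) + 5.4 * (-1.0000, 0.0000) = (0.0000 + -5.4000, 0.0000 + 0.0000) = (-5.4000, 0.0000)
link 1: phi[1] = 180 + 80 = 260 deg
  cos(260 deg) = -0.1736, sin(260 deg) = -0.9848
  joint[2] = (-5.4000, 0.0000) + 11.5 * (-0.1736, -0.9848) = (-5.4000 + -1.9970, 0.0000 + -11.3253) = (-7.3970, -11.3253)
End effector: (-7.3970, -11.3253)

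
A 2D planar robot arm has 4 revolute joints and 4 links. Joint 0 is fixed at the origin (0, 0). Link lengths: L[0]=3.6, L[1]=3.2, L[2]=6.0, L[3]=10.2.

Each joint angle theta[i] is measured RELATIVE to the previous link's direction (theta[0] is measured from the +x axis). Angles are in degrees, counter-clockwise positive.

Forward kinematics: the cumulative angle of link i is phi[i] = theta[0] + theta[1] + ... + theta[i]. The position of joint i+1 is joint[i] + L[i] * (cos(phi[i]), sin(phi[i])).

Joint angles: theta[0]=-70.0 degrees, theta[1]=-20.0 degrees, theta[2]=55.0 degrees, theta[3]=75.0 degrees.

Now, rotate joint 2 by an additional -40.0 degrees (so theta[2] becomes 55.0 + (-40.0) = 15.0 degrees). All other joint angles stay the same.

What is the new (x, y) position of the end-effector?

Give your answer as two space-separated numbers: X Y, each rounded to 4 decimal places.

Answer: 12.9842 -12.3784

Derivation:
joint[0] = (0.0000, 0.0000)  (base)
link 0: phi[0] = -70 = -70 deg
  cos(-70 deg) = 0.3420, sin(-70 deg) = -0.9397
  joint[1] = (0.0000, 0.0000) + 3.6 * (0.3420, -0.9397) = (0.0000 + 1.2313, 0.0000 + -3.3829) = (1.2313, -3.3829)
link 1: phi[1] = -70 + -20 = -90 deg
  cos(-90 deg) = 0.0000, sin(-90 deg) = -1.0000
  joint[2] = (1.2313, -3.3829) + 3.2 * (0.0000, -1.0000) = (1.2313 + 0.0000, -3.3829 + -3.2000) = (1.2313, -6.5829)
link 2: phi[2] = -70 + -20 + 15 = -75 deg
  cos(-75 deg) = 0.2588, sin(-75 deg) = -0.9659
  joint[3] = (1.2313, -6.5829) + 6 * (0.2588, -0.9659) = (1.2313 + 1.5529, -6.5829 + -5.7956) = (2.7842, -12.3784)
link 3: phi[3] = -70 + -20 + 15 + 75 = 0 deg
  cos(0 deg) = 1.0000, sin(0 deg) = 0.0000
  joint[4] = (2.7842, -12.3784) + 10.2 * (1.0000, 0.0000) = (2.7842 + 10.2000, -12.3784 + 0.0000) = (12.9842, -12.3784)
End effector: (12.9842, -12.3784)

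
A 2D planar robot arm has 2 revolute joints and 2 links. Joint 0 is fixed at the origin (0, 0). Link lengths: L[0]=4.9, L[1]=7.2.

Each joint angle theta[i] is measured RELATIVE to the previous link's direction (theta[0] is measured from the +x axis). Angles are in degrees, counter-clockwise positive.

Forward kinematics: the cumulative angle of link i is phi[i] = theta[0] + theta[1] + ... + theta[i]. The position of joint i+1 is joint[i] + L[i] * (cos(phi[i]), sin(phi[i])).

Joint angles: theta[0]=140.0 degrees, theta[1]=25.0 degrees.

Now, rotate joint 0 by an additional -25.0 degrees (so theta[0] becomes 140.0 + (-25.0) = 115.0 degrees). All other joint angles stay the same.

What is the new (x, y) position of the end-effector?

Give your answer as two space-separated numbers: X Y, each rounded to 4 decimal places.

joint[0] = (0.0000, 0.0000)  (base)
link 0: phi[0] = 115 = 115 deg
  cos(115 deg) = -0.4226, sin(115 deg) = 0.9063
  joint[1] = (0.0000, 0.0000) + 4.9 * (-0.4226, 0.9063) = (0.0000 + -2.0708, 0.0000 + 4.4409) = (-2.0708, 4.4409)
link 1: phi[1] = 115 + 25 = 140 deg
  cos(140 deg) = -0.7660, sin(140 deg) = 0.6428
  joint[2] = (-2.0708, 4.4409) + 7.2 * (-0.7660, 0.6428) = (-2.0708 + -5.5155, 4.4409 + 4.6281) = (-7.5863, 9.0690)
End effector: (-7.5863, 9.0690)

Answer: -7.5863 9.0690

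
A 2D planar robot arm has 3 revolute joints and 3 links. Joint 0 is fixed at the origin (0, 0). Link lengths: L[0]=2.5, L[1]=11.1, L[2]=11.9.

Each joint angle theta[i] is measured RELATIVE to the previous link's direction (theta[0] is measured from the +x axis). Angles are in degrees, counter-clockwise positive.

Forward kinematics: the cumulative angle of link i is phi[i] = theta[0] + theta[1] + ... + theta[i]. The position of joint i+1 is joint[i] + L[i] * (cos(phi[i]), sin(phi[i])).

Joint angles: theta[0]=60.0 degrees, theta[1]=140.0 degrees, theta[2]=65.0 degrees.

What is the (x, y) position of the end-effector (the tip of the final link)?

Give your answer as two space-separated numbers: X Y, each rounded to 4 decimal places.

Answer: -10.2177 -13.4861

Derivation:
joint[0] = (0.0000, 0.0000)  (base)
link 0: phi[0] = 60 = 60 deg
  cos(60 deg) = 0.5000, sin(60 deg) = 0.8660
  joint[1] = (0.0000, 0.0000) + 2.5 * (0.5000, 0.8660) = (0.0000 + 1.2500, 0.0000 + 2.1651) = (1.2500, 2.1651)
link 1: phi[1] = 60 + 140 = 200 deg
  cos(200 deg) = -0.9397, sin(200 deg) = -0.3420
  joint[2] = (1.2500, 2.1651) + 11.1 * (-0.9397, -0.3420) = (1.2500 + -10.4306, 2.1651 + -3.7964) = (-9.1806, -1.6314)
link 2: phi[2] = 60 + 140 + 65 = 265 deg
  cos(265 deg) = -0.0872, sin(265 deg) = -0.9962
  joint[3] = (-9.1806, -1.6314) + 11.9 * (-0.0872, -0.9962) = (-9.1806 + -1.0372, -1.6314 + -11.8547) = (-10.2177, -13.4861)
End effector: (-10.2177, -13.4861)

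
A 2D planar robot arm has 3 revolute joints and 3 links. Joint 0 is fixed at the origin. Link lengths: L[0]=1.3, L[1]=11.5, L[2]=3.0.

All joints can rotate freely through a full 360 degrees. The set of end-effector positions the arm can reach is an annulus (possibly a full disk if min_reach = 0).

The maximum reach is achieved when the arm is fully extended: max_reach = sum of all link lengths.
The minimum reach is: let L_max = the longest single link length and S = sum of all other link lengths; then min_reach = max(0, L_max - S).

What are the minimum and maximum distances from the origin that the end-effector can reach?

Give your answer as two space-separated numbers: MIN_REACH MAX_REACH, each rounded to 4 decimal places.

Link lengths: [1.3, 11.5, 3.0]
max_reach = 1.3 + 11.5 + 3 = 15.8
L_max = max([1.3, 11.5, 3.0]) = 11.5
S (sum of others) = 15.8 - 11.5 = 4.3
min_reach = max(0, 11.5 - 4.3) = max(0, 7.2) = 7.2

Answer: 7.2000 15.8000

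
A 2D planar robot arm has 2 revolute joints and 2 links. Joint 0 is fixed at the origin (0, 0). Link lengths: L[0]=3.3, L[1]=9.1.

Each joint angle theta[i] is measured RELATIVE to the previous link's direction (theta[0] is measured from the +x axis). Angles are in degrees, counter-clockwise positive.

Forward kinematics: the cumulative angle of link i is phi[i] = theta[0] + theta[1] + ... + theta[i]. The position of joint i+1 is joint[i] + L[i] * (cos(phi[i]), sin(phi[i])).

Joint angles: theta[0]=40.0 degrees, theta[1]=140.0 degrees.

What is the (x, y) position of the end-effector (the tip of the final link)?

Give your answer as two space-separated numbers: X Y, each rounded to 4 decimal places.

joint[0] = (0.0000, 0.0000)  (base)
link 0: phi[0] = 40 = 40 deg
  cos(40 deg) = 0.7660, sin(40 deg) = 0.6428
  joint[1] = (0.0000, 0.0000) + 3.3 * (0.7660, 0.6428) = (0.0000 + 2.5279, 0.0000 + 2.1212) = (2.5279, 2.1212)
link 1: phi[1] = 40 + 140 = 180 deg
  cos(180 deg) = -1.0000, sin(180 deg) = 0.0000
  joint[2] = (2.5279, 2.1212) + 9.1 * (-1.0000, 0.0000) = (2.5279 + -9.1000, 2.1212 + 0.0000) = (-6.5721, 2.1212)
End effector: (-6.5721, 2.1212)

Answer: -6.5721 2.1212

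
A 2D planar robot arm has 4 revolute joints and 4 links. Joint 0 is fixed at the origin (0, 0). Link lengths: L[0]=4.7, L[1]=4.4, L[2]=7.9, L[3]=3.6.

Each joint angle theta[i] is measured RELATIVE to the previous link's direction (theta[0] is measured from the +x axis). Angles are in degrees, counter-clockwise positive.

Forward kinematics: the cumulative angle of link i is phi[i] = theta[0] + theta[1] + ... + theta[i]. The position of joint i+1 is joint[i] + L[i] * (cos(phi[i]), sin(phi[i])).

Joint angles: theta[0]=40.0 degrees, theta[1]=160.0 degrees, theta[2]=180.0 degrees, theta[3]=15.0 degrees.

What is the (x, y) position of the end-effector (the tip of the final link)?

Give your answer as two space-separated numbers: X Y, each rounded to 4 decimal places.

joint[0] = (0.0000, 0.0000)  (base)
link 0: phi[0] = 40 = 40 deg
  cos(40 deg) = 0.7660, sin(40 deg) = 0.6428
  joint[1] = (0.0000, 0.0000) + 4.7 * (0.7660, 0.6428) = (0.0000 + 3.6004, 0.0000 + 3.0211) = (3.6004, 3.0211)
link 1: phi[1] = 40 + 160 = 200 deg
  cos(200 deg) = -0.9397, sin(200 deg) = -0.3420
  joint[2] = (3.6004, 3.0211) + 4.4 * (-0.9397, -0.3420) = (3.6004 + -4.1346, 3.0211 + -1.5049) = (-0.5342, 1.5162)
link 2: phi[2] = 40 + 160 + 180 = 380 deg
  cos(380 deg) = 0.9397, sin(380 deg) = 0.3420
  joint[3] = (-0.5342, 1.5162) + 7.9 * (0.9397, 0.3420) = (-0.5342 + 7.4236, 1.5162 + 2.7020) = (6.8893, 4.2182)
link 3: phi[3] = 40 + 160 + 180 + 15 = 395 deg
  cos(395 deg) = 0.8192, sin(395 deg) = 0.5736
  joint[4] = (6.8893, 4.2182) + 3.6 * (0.8192, 0.5736) = (6.8893 + 2.9489, 4.2182 + 2.0649) = (9.8383, 6.2830)
End effector: (9.8383, 6.2830)

Answer: 9.8383 6.2830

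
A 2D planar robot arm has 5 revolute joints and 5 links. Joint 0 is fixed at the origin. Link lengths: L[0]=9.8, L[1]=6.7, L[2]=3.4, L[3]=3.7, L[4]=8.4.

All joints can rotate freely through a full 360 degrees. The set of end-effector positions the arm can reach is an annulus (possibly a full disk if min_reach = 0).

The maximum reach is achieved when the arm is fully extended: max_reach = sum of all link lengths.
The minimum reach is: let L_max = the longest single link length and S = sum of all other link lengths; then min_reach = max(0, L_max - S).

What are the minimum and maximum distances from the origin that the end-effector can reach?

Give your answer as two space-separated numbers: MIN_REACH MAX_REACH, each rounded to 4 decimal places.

Answer: 0.0000 32.0000

Derivation:
Link lengths: [9.8, 6.7, 3.4, 3.7, 8.4]
max_reach = 9.8 + 6.7 + 3.4 + 3.7 + 8.4 = 32
L_max = max([9.8, 6.7, 3.4, 3.7, 8.4]) = 9.8
S (sum of others) = 32 - 9.8 = 22.2
min_reach = max(0, 9.8 - 22.2) = max(0, -12.4) = 0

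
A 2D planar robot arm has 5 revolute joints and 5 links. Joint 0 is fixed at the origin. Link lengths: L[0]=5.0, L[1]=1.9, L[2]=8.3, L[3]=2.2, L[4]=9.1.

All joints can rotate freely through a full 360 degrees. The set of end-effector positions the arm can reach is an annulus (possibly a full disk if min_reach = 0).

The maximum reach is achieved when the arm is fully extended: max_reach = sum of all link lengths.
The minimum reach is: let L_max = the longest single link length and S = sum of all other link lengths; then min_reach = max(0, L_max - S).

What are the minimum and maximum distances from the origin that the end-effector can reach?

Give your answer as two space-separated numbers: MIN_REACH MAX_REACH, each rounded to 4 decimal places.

Answer: 0.0000 26.5000

Derivation:
Link lengths: [5.0, 1.9, 8.3, 2.2, 9.1]
max_reach = 5 + 1.9 + 8.3 + 2.2 + 9.1 = 26.5
L_max = max([5.0, 1.9, 8.3, 2.2, 9.1]) = 9.1
S (sum of others) = 26.5 - 9.1 = 17.4
min_reach = max(0, 9.1 - 17.4) = max(0, -8.3) = 0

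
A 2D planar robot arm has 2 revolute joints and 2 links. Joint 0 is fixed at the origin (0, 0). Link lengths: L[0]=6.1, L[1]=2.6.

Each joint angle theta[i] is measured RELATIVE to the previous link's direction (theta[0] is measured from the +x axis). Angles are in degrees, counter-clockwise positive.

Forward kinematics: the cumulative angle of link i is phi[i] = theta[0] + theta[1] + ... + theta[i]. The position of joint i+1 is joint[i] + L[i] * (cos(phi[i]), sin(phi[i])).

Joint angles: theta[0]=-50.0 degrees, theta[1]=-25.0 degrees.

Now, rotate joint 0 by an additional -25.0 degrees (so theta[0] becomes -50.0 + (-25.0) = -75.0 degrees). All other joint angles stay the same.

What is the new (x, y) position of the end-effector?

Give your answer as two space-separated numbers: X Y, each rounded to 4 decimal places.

joint[0] = (0.0000, 0.0000)  (base)
link 0: phi[0] = -75 = -75 deg
  cos(-75 deg) = 0.2588, sin(-75 deg) = -0.9659
  joint[1] = (0.0000, 0.0000) + 6.1 * (0.2588, -0.9659) = (0.0000 + 1.5788, 0.0000 + -5.8921) = (1.5788, -5.8921)
link 1: phi[1] = -75 + -25 = -100 deg
  cos(-100 deg) = -0.1736, sin(-100 deg) = -0.9848
  joint[2] = (1.5788, -5.8921) + 2.6 * (-0.1736, -0.9848) = (1.5788 + -0.4515, -5.8921 + -2.5605) = (1.1273, -8.4526)
End effector: (1.1273, -8.4526)

Answer: 1.1273 -8.4526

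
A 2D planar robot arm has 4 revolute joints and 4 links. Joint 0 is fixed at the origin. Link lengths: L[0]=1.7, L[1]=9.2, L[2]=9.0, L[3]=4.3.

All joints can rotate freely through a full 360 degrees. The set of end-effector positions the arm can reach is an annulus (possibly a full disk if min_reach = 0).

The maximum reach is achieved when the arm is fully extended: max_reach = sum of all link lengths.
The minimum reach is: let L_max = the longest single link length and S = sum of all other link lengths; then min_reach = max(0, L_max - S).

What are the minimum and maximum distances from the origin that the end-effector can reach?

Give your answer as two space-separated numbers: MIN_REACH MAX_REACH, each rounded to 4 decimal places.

Link lengths: [1.7, 9.2, 9.0, 4.3]
max_reach = 1.7 + 9.2 + 9 + 4.3 = 24.2
L_max = max([1.7, 9.2, 9.0, 4.3]) = 9.2
S (sum of others) = 24.2 - 9.2 = 15
min_reach = max(0, 9.2 - 15) = max(0, -5.8) = 0

Answer: 0.0000 24.2000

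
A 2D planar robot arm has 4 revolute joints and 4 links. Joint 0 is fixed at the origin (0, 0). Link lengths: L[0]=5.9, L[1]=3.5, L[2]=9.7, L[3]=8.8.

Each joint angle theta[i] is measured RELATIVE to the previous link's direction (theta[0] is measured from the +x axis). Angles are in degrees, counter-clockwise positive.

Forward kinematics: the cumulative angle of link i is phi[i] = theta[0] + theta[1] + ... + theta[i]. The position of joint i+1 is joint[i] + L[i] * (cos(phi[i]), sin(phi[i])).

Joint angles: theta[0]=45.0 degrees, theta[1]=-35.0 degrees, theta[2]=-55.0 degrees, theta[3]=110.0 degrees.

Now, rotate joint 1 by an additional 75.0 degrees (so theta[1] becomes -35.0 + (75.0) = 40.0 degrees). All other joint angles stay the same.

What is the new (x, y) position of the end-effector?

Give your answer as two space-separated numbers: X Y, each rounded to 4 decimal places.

joint[0] = (0.0000, 0.0000)  (base)
link 0: phi[0] = 45 = 45 deg
  cos(45 deg) = 0.7071, sin(45 deg) = 0.7071
  joint[1] = (0.0000, 0.0000) + 5.9 * (0.7071, 0.7071) = (0.0000 + 4.1719, 0.0000 + 4.1719) = (4.1719, 4.1719)
link 1: phi[1] = 45 + 40 = 85 deg
  cos(85 deg) = 0.0872, sin(85 deg) = 0.9962
  joint[2] = (4.1719, 4.1719) + 3.5 * (0.0872, 0.9962) = (4.1719 + 0.3050, 4.1719 + 3.4867) = (4.4770, 7.6586)
link 2: phi[2] = 45 + 40 + -55 = 30 deg
  cos(30 deg) = 0.8660, sin(30 deg) = 0.5000
  joint[3] = (4.4770, 7.6586) + 9.7 * (0.8660, 0.5000) = (4.4770 + 8.4004, 7.6586 + 4.8500) = (12.8774, 12.5086)
link 3: phi[3] = 45 + 40 + -55 + 110 = 140 deg
  cos(140 deg) = -0.7660, sin(140 deg) = 0.6428
  joint[4] = (12.8774, 12.5086) + 8.8 * (-0.7660, 0.6428) = (12.8774 + -6.7412, 12.5086 + 5.6565) = (6.1362, 18.1651)
End effector: (6.1362, 18.1651)

Answer: 6.1362 18.1651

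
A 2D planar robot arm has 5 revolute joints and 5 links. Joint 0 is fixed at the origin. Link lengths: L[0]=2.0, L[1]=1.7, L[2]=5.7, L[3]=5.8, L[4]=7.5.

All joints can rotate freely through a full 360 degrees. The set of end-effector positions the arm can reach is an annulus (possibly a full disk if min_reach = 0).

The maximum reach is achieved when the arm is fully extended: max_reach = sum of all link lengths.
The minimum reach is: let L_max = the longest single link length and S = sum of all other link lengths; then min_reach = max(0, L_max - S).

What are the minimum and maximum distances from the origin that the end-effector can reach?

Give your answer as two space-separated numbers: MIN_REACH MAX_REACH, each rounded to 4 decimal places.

Link lengths: [2.0, 1.7, 5.7, 5.8, 7.5]
max_reach = 2 + 1.7 + 5.7 + 5.8 + 7.5 = 22.7
L_max = max([2.0, 1.7, 5.7, 5.8, 7.5]) = 7.5
S (sum of others) = 22.7 - 7.5 = 15.2
min_reach = max(0, 7.5 - 15.2) = max(0, -7.7) = 0

Answer: 0.0000 22.7000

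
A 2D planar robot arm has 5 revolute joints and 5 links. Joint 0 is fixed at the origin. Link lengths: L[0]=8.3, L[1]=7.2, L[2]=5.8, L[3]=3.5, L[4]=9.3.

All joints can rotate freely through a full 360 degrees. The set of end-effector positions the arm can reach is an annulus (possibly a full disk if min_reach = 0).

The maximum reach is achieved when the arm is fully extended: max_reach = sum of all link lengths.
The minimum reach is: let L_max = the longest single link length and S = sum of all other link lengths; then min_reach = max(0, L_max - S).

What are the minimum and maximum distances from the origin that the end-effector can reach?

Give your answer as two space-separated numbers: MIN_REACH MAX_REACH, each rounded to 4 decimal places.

Answer: 0.0000 34.1000

Derivation:
Link lengths: [8.3, 7.2, 5.8, 3.5, 9.3]
max_reach = 8.3 + 7.2 + 5.8 + 3.5 + 9.3 = 34.1
L_max = max([8.3, 7.2, 5.8, 3.5, 9.3]) = 9.3
S (sum of others) = 34.1 - 9.3 = 24.8
min_reach = max(0, 9.3 - 24.8) = max(0, -15.5) = 0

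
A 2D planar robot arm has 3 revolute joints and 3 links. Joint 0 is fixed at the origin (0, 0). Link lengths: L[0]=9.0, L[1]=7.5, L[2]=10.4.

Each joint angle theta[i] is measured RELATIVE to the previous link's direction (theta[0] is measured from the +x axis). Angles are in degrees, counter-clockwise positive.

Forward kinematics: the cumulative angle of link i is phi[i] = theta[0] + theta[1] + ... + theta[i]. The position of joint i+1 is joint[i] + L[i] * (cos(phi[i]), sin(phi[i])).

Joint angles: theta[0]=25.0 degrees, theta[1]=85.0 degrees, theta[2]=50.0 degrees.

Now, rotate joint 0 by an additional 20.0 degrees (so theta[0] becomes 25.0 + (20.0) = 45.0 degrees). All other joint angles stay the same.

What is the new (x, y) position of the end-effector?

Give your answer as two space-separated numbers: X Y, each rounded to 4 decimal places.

joint[0] = (0.0000, 0.0000)  (base)
link 0: phi[0] = 45 = 45 deg
  cos(45 deg) = 0.7071, sin(45 deg) = 0.7071
  joint[1] = (0.0000, 0.0000) + 9 * (0.7071, 0.7071) = (0.0000 + 6.3640, 0.0000 + 6.3640) = (6.3640, 6.3640)
link 1: phi[1] = 45 + 85 = 130 deg
  cos(130 deg) = -0.6428, sin(130 deg) = 0.7660
  joint[2] = (6.3640, 6.3640) + 7.5 * (-0.6428, 0.7660) = (6.3640 + -4.8209, 6.3640 + 5.7453) = (1.5431, 12.1093)
link 2: phi[2] = 45 + 85 + 50 = 180 deg
  cos(180 deg) = -1.0000, sin(180 deg) = 0.0000
  joint[3] = (1.5431, 12.1093) + 10.4 * (-1.0000, 0.0000) = (1.5431 + -10.4000, 12.1093 + 0.0000) = (-8.8569, 12.1093)
End effector: (-8.8569, 12.1093)

Answer: -8.8569 12.1093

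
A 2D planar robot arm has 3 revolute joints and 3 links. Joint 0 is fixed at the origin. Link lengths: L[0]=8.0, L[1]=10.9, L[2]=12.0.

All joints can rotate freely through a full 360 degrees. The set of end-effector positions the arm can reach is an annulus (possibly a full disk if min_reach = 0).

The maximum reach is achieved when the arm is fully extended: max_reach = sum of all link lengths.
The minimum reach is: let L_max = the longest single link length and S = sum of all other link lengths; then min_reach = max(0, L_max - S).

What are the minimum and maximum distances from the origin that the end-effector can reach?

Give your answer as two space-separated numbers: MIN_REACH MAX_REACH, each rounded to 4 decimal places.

Link lengths: [8.0, 10.9, 12.0]
max_reach = 8 + 10.9 + 12 = 30.9
L_max = max([8.0, 10.9, 12.0]) = 12
S (sum of others) = 30.9 - 12 = 18.9
min_reach = max(0, 12 - 18.9) = max(0, -6.9) = 0

Answer: 0.0000 30.9000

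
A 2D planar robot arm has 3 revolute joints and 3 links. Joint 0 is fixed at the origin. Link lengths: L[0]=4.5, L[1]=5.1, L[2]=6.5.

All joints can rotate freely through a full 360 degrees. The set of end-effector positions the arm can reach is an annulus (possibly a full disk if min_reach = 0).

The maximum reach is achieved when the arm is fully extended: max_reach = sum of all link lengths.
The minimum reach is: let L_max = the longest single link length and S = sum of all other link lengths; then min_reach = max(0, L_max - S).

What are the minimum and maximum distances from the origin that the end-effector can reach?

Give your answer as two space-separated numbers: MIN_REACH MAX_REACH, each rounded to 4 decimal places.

Answer: 0.0000 16.1000

Derivation:
Link lengths: [4.5, 5.1, 6.5]
max_reach = 4.5 + 5.1 + 6.5 = 16.1
L_max = max([4.5, 5.1, 6.5]) = 6.5
S (sum of others) = 16.1 - 6.5 = 9.6
min_reach = max(0, 6.5 - 9.6) = max(0, -3.1) = 0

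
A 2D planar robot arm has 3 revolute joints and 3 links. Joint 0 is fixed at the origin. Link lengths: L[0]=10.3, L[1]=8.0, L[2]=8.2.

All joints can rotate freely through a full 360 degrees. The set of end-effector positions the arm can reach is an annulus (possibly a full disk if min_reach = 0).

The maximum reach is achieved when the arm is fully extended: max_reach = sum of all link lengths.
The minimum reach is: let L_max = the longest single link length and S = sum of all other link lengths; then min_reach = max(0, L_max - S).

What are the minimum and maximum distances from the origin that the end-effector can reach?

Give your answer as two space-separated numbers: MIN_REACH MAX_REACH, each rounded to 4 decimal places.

Link lengths: [10.3, 8.0, 8.2]
max_reach = 10.3 + 8 + 8.2 = 26.5
L_max = max([10.3, 8.0, 8.2]) = 10.3
S (sum of others) = 26.5 - 10.3 = 16.2
min_reach = max(0, 10.3 - 16.2) = max(0, -5.9) = 0

Answer: 0.0000 26.5000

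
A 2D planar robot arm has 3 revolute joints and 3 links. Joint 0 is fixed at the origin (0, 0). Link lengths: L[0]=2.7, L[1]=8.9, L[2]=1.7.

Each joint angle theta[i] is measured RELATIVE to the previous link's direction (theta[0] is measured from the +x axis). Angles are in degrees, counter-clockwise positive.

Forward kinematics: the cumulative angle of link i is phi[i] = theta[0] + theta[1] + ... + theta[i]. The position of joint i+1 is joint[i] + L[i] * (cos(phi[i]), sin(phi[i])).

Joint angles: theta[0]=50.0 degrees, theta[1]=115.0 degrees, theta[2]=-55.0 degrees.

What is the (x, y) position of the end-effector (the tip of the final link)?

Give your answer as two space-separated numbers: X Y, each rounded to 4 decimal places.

joint[0] = (0.0000, 0.0000)  (base)
link 0: phi[0] = 50 = 50 deg
  cos(50 deg) = 0.6428, sin(50 deg) = 0.7660
  joint[1] = (0.0000, 0.0000) + 2.7 * (0.6428, 0.7660) = (0.0000 + 1.7355, 0.0000 + 2.0683) = (1.7355, 2.0683)
link 1: phi[1] = 50 + 115 = 165 deg
  cos(165 deg) = -0.9659, sin(165 deg) = 0.2588
  joint[2] = (1.7355, 2.0683) + 8.9 * (-0.9659, 0.2588) = (1.7355 + -8.5967, 2.0683 + 2.3035) = (-6.8612, 4.3718)
link 2: phi[2] = 50 + 115 + -55 = 110 deg
  cos(110 deg) = -0.3420, sin(110 deg) = 0.9397
  joint[3] = (-6.8612, 4.3718) + 1.7 * (-0.3420, 0.9397) = (-6.8612 + -0.5814, 4.3718 + 1.5975) = (-7.4426, 5.9693)
End effector: (-7.4426, 5.9693)

Answer: -7.4426 5.9693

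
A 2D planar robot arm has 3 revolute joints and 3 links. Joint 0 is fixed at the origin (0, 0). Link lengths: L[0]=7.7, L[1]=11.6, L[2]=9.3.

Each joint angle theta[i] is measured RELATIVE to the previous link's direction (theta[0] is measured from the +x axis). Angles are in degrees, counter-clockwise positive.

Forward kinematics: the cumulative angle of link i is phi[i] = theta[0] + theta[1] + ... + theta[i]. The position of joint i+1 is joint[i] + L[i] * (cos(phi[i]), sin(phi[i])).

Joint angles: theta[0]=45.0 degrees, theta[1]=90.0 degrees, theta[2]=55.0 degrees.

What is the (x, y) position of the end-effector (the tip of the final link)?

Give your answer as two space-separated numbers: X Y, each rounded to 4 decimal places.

Answer: -11.9164 12.0322

Derivation:
joint[0] = (0.0000, 0.0000)  (base)
link 0: phi[0] = 45 = 45 deg
  cos(45 deg) = 0.7071, sin(45 deg) = 0.7071
  joint[1] = (0.0000, 0.0000) + 7.7 * (0.7071, 0.7071) = (0.0000 + 5.4447, 0.0000 + 5.4447) = (5.4447, 5.4447)
link 1: phi[1] = 45 + 90 = 135 deg
  cos(135 deg) = -0.7071, sin(135 deg) = 0.7071
  joint[2] = (5.4447, 5.4447) + 11.6 * (-0.7071, 0.7071) = (5.4447 + -8.2024, 5.4447 + 8.2024) = (-2.7577, 13.6472)
link 2: phi[2] = 45 + 90 + 55 = 190 deg
  cos(190 deg) = -0.9848, sin(190 deg) = -0.1736
  joint[3] = (-2.7577, 13.6472) + 9.3 * (-0.9848, -0.1736) = (-2.7577 + -9.1587, 13.6472 + -1.6149) = (-11.9164, 12.0322)
End effector: (-11.9164, 12.0322)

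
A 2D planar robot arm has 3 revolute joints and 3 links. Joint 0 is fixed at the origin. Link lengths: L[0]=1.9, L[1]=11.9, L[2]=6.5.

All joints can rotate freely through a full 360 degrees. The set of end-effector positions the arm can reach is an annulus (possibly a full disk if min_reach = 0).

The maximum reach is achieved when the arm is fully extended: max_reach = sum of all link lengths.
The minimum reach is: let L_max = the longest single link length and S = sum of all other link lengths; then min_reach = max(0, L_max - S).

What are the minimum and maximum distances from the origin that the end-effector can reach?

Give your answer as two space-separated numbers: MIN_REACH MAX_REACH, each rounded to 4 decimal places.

Link lengths: [1.9, 11.9, 6.5]
max_reach = 1.9 + 11.9 + 6.5 = 20.3
L_max = max([1.9, 11.9, 6.5]) = 11.9
S (sum of others) = 20.3 - 11.9 = 8.4
min_reach = max(0, 11.9 - 8.4) = max(0, 3.5) = 3.5

Answer: 3.5000 20.3000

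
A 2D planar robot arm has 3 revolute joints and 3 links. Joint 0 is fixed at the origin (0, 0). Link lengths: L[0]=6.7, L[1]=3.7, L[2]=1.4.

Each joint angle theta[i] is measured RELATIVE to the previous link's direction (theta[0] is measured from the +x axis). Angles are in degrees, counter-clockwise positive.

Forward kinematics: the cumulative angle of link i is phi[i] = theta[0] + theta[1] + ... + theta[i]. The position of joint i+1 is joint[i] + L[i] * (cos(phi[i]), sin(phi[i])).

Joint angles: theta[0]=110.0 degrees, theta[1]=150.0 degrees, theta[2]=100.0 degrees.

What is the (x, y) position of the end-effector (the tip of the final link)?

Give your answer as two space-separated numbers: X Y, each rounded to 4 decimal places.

Answer: -1.5340 2.6522

Derivation:
joint[0] = (0.0000, 0.0000)  (base)
link 0: phi[0] = 110 = 110 deg
  cos(110 deg) = -0.3420, sin(110 deg) = 0.9397
  joint[1] = (0.0000, 0.0000) + 6.7 * (-0.3420, 0.9397) = (0.0000 + -2.2915, 0.0000 + 6.2959) = (-2.2915, 6.2959)
link 1: phi[1] = 110 + 150 = 260 deg
  cos(260 deg) = -0.1736, sin(260 deg) = -0.9848
  joint[2] = (-2.2915, 6.2959) + 3.7 * (-0.1736, -0.9848) = (-2.2915 + -0.6425, 6.2959 + -3.6438) = (-2.9340, 2.6522)
link 2: phi[2] = 110 + 150 + 100 = 360 deg
  cos(360 deg) = 1.0000, sin(360 deg) = -0.0000
  joint[3] = (-2.9340, 2.6522) + 1.4 * (1.0000, -0.0000) = (-2.9340 + 1.4000, 2.6522 + -0.0000) = (-1.5340, 2.6522)
End effector: (-1.5340, 2.6522)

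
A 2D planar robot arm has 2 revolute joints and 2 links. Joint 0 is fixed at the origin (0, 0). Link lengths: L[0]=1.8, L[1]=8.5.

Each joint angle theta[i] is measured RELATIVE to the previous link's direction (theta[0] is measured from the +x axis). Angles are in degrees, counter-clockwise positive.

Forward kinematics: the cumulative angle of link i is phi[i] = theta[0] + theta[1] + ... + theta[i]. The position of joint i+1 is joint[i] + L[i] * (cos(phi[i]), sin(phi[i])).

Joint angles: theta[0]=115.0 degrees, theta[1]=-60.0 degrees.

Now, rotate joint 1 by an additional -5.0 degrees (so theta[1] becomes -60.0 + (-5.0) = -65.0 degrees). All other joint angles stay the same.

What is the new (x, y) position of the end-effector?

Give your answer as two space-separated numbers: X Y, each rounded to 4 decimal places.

joint[0] = (0.0000, 0.0000)  (base)
link 0: phi[0] = 115 = 115 deg
  cos(115 deg) = -0.4226, sin(115 deg) = 0.9063
  joint[1] = (0.0000, 0.0000) + 1.8 * (-0.4226, 0.9063) = (0.0000 + -0.7607, 0.0000 + 1.6314) = (-0.7607, 1.6314)
link 1: phi[1] = 115 + -65 = 50 deg
  cos(50 deg) = 0.6428, sin(50 deg) = 0.7660
  joint[2] = (-0.7607, 1.6314) + 8.5 * (0.6428, 0.7660) = (-0.7607 + 5.4637, 1.6314 + 6.5114) = (4.7030, 8.1427)
End effector: (4.7030, 8.1427)

Answer: 4.7030 8.1427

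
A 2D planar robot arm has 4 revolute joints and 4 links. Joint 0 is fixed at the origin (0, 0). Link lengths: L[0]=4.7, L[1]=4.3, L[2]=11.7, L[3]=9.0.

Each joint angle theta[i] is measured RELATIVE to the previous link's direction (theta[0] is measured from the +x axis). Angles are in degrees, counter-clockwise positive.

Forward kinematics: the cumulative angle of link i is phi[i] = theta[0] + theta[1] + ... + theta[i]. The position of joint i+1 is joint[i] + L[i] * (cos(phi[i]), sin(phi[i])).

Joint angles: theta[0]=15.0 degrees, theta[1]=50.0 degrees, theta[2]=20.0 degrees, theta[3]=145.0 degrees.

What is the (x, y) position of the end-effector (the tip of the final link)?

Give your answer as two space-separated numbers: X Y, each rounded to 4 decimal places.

joint[0] = (0.0000, 0.0000)  (base)
link 0: phi[0] = 15 = 15 deg
  cos(15 deg) = 0.9659, sin(15 deg) = 0.2588
  joint[1] = (0.0000, 0.0000) + 4.7 * (0.9659, 0.2588) = (0.0000 + 4.5399, 0.0000 + 1.2164) = (4.5399, 1.2164)
link 1: phi[1] = 15 + 50 = 65 deg
  cos(65 deg) = 0.4226, sin(65 deg) = 0.9063
  joint[2] = (4.5399, 1.2164) + 4.3 * (0.4226, 0.9063) = (4.5399 + 1.8173, 1.2164 + 3.8971) = (6.3571, 5.1136)
link 2: phi[2] = 15 + 50 + 20 = 85 deg
  cos(85 deg) = 0.0872, sin(85 deg) = 0.9962
  joint[3] = (6.3571, 5.1136) + 11.7 * (0.0872, 0.9962) = (6.3571 + 1.0197, 5.1136 + 11.6555) = (7.3768, 16.7691)
link 3: phi[3] = 15 + 50 + 20 + 145 = 230 deg
  cos(230 deg) = -0.6428, sin(230 deg) = -0.7660
  joint[4] = (7.3768, 16.7691) + 9 * (-0.6428, -0.7660) = (7.3768 + -5.7851, 16.7691 + -6.8944) = (1.5917, 9.8747)
End effector: (1.5917, 9.8747)

Answer: 1.5917 9.8747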